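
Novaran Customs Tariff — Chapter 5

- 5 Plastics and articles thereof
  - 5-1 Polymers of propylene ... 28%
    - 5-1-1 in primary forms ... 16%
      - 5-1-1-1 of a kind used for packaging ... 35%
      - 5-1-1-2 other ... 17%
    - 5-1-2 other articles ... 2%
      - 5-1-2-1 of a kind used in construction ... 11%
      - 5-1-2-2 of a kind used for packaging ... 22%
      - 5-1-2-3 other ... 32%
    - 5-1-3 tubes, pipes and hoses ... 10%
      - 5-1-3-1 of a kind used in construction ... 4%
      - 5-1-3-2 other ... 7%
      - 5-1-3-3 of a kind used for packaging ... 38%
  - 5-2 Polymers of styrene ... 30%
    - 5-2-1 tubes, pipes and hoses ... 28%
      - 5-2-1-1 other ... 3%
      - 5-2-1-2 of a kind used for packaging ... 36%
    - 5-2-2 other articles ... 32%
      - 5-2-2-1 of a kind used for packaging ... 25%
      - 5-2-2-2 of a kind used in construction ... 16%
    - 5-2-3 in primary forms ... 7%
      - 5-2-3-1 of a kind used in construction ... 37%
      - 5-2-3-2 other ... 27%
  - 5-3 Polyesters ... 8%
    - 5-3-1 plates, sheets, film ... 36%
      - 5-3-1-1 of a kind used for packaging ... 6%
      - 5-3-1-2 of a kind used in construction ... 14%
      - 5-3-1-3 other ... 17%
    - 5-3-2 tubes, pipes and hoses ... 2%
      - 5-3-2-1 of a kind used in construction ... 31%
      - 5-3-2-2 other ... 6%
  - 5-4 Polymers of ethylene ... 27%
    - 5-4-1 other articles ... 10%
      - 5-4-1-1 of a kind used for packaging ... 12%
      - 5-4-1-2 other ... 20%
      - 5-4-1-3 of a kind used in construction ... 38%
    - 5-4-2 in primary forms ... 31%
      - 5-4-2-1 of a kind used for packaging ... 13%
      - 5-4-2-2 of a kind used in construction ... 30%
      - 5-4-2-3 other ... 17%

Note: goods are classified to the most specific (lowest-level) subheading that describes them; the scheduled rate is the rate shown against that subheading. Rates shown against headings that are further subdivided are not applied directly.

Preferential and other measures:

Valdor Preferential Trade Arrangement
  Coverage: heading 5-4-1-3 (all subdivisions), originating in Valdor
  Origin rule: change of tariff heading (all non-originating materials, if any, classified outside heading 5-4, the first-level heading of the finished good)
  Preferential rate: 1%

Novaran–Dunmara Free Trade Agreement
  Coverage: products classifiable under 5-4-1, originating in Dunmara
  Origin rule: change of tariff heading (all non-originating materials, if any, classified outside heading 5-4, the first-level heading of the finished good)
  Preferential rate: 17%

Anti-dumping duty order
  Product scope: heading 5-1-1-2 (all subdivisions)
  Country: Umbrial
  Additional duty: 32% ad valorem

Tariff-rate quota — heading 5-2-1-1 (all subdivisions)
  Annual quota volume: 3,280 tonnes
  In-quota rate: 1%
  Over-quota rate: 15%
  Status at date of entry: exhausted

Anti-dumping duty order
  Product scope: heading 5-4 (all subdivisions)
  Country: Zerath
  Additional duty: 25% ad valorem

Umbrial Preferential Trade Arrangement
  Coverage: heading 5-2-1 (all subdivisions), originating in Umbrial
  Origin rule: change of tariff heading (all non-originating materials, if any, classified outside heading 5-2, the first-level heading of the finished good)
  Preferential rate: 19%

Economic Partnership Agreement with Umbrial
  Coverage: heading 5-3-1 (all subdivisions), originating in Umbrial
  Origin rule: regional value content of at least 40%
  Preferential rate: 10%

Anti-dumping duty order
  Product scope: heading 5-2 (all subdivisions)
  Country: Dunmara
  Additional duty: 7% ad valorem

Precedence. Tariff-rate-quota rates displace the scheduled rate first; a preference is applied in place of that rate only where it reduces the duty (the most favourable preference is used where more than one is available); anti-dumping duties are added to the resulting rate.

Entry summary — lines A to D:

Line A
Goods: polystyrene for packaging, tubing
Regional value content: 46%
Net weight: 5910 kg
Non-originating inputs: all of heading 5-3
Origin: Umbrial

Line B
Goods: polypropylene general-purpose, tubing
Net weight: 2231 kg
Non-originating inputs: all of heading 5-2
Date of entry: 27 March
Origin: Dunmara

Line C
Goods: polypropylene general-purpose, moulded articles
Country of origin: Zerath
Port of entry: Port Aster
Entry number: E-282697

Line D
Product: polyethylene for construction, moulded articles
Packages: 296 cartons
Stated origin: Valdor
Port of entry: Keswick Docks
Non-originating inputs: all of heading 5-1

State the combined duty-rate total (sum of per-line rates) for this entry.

Line A: polystyrene → 5-2; tubing → 5-2-1; for packaging → 5-2-1-2. Scheduled 36%. Umbrial agreement on 5-2-1: CTH met → 19% available; Umbrial agreement on 5-3-1: 5-2-1-2 not covered; preferential 19%. → 19%.
Line B: polypropylene → 5-1; tubing → 5-1-3; general-purpose → 5-1-3-2. Scheduled 7%. Dunmara agreement on 5-4-1: 5-1-3-2 not covered. → 7%.
Line C: polypropylene → 5-1; moulded articles → 5-1-2; general-purpose → 5-1-2-3. Scheduled 32%. No special measure applies. → 32%.
Line D: polyethylene → 5-4; moulded articles → 5-4-1; for construction → 5-4-1-3. Scheduled 38%. Valdor agreement on 5-4-1-3: CTH met → 1% available; preferential 1%. → 1%.
Sum: 19% + 7% + 32% + 1% = 59%.

59%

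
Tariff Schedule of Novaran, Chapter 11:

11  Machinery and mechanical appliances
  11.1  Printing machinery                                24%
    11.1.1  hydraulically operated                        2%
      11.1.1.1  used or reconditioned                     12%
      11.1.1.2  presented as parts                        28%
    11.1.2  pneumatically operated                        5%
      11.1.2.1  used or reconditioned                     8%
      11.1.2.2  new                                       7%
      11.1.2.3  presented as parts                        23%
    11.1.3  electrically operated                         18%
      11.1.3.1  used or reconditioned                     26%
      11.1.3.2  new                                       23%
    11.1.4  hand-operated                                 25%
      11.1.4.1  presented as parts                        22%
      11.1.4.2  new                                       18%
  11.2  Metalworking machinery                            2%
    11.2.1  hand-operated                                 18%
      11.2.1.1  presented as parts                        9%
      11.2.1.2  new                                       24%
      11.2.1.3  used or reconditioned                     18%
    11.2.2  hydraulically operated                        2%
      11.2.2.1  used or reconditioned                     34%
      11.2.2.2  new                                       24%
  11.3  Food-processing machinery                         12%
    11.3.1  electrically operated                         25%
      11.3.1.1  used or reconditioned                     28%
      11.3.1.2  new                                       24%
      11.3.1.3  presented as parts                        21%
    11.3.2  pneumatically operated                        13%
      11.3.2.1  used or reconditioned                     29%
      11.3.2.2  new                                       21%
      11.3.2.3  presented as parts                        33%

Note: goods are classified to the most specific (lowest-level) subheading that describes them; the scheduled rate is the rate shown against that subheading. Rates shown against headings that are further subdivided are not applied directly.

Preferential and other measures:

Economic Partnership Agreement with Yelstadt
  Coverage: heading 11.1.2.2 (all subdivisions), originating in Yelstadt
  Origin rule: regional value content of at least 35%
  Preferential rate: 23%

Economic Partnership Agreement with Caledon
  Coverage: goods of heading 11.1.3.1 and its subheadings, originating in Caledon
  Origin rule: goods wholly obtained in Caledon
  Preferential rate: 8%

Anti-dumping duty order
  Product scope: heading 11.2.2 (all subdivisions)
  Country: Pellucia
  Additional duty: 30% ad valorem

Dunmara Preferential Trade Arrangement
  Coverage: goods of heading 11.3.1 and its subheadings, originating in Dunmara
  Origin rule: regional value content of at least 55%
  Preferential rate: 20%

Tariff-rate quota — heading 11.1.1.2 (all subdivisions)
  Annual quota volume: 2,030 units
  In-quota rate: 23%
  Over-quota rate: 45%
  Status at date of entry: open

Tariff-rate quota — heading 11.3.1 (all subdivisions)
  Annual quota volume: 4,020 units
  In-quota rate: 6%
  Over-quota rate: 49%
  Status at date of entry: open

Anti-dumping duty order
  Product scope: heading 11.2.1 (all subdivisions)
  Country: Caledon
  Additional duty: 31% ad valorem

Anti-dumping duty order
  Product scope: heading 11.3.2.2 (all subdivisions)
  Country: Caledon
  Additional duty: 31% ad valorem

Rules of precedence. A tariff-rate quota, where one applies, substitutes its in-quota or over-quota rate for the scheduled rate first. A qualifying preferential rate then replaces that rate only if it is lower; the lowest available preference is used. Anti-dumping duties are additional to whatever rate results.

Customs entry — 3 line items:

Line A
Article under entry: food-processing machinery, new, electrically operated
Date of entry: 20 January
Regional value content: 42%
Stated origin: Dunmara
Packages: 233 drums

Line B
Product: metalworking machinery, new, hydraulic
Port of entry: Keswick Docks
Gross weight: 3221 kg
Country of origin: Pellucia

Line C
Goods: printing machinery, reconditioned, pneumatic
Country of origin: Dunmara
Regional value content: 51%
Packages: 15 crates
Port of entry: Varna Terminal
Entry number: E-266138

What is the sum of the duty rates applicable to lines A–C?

Line A: food-processing → 11.3; electrically operated → 11.3.1; new → 11.3.1.2. Scheduled 24%. quota on 11.3.1 open → in-quota 6%; Dunmara agreement on 11.3.1: RVC < 55%. → 6%.
Line B: metalworking → 11.2; hydraulic → 11.2.2; new → 11.2.2.2. Scheduled 24%. anti-dumping (Pellucia, 11.2.2): +30%; total 24% + 30% = 54%. → 54%.
Line C: printing → 11.1; pneumatic → 11.1.2; reconditioned → 11.1.2.1. Scheduled 8%. Dunmara agreement on 11.3.1: 11.1.2.1 not covered. → 8%.
Sum: 6% + 54% + 8% = 68%.

68%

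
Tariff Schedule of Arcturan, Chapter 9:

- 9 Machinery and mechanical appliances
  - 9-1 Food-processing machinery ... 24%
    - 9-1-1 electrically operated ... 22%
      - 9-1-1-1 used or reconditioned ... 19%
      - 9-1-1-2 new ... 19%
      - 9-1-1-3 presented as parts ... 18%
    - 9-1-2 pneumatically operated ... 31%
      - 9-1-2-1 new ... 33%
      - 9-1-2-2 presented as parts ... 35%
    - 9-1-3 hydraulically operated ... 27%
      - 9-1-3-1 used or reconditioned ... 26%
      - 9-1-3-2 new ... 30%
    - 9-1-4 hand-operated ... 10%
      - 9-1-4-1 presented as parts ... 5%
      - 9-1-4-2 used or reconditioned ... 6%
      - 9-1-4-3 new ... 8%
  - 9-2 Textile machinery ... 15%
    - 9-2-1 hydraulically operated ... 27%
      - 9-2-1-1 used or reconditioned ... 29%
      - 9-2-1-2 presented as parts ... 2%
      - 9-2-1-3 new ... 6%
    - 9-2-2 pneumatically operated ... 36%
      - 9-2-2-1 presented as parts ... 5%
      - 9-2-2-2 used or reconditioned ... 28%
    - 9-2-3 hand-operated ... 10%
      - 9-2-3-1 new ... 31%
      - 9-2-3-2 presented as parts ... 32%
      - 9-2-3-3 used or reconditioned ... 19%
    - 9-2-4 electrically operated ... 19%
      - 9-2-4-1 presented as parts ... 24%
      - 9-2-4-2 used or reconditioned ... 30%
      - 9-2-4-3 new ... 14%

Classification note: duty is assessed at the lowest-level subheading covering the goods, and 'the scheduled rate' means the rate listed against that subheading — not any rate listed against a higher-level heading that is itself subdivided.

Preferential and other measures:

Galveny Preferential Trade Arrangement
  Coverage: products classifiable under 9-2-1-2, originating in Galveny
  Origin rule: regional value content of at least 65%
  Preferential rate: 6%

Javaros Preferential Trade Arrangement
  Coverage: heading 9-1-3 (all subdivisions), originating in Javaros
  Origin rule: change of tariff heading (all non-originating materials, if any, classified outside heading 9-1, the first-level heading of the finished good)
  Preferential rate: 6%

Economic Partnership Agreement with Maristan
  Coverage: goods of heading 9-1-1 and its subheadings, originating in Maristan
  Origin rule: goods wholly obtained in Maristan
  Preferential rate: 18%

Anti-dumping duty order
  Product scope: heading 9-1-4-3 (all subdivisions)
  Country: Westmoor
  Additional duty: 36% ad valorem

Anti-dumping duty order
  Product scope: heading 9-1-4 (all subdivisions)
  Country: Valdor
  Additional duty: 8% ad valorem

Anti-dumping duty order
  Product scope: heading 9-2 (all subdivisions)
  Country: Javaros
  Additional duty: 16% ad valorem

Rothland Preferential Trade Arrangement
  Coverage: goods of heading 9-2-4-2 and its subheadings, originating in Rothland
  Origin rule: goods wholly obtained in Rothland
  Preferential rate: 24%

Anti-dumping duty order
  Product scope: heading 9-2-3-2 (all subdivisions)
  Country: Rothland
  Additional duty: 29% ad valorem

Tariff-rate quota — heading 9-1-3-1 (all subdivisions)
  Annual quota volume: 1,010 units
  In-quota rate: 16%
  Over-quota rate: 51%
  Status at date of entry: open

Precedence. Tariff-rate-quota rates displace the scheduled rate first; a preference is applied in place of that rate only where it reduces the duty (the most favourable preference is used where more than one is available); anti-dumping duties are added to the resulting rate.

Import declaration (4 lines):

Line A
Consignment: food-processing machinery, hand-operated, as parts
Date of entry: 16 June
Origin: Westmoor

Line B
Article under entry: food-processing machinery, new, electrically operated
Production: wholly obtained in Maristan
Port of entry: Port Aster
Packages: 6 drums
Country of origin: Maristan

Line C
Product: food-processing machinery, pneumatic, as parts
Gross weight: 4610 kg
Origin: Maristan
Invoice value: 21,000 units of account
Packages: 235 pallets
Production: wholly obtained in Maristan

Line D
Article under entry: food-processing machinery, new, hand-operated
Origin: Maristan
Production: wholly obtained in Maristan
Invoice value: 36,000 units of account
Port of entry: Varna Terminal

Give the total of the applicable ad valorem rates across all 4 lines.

66%

Line A: food-processing → 9-1; hand-operated → 9-1-4; as parts → 9-1-4-1. Scheduled 5%. No special measure applies. → 5%.
Line B: food-processing → 9-1; electrically operated → 9-1-1; new → 9-1-1-2. Scheduled 19%. Maristan agreement on 9-1-1: wholly obtained → 18% available; preferential 18%. → 18%.
Line C: food-processing → 9-1; pneumatic → 9-1-2; as parts → 9-1-2-2. Scheduled 35%. Maristan agreement on 9-1-1: 9-1-2-2 not covered. → 35%.
Line D: food-processing → 9-1; hand-operated → 9-1-4; new → 9-1-4-3. Scheduled 8%. Maristan agreement on 9-1-1: 9-1-4-3 not covered. → 8%.
Sum: 5% + 18% + 35% + 8% = 66%.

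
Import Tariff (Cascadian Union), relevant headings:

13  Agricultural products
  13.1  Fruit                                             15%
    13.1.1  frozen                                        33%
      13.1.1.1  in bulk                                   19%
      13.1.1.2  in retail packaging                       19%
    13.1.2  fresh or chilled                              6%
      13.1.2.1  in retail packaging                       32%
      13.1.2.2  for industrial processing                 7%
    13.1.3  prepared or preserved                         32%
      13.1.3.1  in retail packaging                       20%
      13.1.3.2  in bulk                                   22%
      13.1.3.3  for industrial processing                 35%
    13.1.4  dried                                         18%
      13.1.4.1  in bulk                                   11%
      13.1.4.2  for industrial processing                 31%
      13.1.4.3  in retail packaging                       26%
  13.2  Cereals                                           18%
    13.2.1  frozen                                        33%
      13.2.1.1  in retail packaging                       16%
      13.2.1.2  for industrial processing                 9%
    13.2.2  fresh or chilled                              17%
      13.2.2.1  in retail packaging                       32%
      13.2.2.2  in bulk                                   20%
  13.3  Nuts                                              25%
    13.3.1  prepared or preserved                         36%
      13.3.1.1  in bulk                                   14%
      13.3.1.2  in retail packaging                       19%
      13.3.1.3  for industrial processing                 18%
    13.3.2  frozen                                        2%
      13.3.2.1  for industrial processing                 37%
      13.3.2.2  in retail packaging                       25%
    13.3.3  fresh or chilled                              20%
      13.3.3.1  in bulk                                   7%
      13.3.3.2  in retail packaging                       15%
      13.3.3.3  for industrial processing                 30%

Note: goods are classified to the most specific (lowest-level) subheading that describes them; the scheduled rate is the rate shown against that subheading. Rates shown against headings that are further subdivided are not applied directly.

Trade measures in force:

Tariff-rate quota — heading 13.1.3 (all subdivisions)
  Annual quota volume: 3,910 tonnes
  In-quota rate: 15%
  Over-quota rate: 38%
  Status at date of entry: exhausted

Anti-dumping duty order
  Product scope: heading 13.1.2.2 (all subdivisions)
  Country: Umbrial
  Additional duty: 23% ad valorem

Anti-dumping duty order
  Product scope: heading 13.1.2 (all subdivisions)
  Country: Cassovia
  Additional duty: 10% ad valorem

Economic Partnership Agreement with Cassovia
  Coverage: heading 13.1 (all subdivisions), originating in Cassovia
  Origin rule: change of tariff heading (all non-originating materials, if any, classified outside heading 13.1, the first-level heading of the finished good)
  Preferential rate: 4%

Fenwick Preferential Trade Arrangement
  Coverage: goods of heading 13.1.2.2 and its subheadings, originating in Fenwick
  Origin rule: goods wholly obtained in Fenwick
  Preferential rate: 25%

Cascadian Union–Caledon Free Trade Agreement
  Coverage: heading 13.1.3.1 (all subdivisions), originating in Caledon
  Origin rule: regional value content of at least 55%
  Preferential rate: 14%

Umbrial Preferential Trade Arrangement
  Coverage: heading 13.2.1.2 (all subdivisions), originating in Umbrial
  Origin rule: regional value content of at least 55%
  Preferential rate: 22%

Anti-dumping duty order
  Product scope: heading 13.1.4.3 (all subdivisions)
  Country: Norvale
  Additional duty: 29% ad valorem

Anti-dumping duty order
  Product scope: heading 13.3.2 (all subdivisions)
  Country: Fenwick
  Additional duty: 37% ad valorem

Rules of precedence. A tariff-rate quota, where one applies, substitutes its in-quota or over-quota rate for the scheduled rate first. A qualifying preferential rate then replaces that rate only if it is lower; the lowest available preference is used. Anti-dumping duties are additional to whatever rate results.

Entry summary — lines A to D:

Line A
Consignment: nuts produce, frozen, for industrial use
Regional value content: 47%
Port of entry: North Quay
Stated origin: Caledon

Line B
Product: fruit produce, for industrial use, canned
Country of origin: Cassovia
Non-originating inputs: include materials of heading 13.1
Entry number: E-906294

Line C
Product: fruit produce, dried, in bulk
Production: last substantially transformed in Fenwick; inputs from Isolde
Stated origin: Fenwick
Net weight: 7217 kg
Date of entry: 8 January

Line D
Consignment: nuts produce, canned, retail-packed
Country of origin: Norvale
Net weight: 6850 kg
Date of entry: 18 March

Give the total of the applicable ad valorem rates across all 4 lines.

Line A: nuts → 13.3; frozen → 13.3.2; for industrial use → 13.3.2.1. Scheduled 37%. Caledon agreement on 13.1.3.1: 13.3.2.1 not covered. → 37%.
Line B: fruit → 13.1; canned → 13.1.3; for industrial use → 13.1.3.3. Scheduled 35%. quota on 13.1.3 exhausted → over-quota 38%; Cassovia agreement on 13.1: CTH not met. → 38%.
Line C: fruit → 13.1; dried → 13.1.4; in bulk → 13.1.4.1. Scheduled 11%. Fenwick agreement on 13.1.2.2: 13.1.4.1 not covered. → 11%.
Line D: nuts → 13.3; canned → 13.3.1; retail-packed → 13.3.1.2. Scheduled 19%. No special measure applies. → 19%.
Sum: 37% + 38% + 11% + 19% = 105%.

105%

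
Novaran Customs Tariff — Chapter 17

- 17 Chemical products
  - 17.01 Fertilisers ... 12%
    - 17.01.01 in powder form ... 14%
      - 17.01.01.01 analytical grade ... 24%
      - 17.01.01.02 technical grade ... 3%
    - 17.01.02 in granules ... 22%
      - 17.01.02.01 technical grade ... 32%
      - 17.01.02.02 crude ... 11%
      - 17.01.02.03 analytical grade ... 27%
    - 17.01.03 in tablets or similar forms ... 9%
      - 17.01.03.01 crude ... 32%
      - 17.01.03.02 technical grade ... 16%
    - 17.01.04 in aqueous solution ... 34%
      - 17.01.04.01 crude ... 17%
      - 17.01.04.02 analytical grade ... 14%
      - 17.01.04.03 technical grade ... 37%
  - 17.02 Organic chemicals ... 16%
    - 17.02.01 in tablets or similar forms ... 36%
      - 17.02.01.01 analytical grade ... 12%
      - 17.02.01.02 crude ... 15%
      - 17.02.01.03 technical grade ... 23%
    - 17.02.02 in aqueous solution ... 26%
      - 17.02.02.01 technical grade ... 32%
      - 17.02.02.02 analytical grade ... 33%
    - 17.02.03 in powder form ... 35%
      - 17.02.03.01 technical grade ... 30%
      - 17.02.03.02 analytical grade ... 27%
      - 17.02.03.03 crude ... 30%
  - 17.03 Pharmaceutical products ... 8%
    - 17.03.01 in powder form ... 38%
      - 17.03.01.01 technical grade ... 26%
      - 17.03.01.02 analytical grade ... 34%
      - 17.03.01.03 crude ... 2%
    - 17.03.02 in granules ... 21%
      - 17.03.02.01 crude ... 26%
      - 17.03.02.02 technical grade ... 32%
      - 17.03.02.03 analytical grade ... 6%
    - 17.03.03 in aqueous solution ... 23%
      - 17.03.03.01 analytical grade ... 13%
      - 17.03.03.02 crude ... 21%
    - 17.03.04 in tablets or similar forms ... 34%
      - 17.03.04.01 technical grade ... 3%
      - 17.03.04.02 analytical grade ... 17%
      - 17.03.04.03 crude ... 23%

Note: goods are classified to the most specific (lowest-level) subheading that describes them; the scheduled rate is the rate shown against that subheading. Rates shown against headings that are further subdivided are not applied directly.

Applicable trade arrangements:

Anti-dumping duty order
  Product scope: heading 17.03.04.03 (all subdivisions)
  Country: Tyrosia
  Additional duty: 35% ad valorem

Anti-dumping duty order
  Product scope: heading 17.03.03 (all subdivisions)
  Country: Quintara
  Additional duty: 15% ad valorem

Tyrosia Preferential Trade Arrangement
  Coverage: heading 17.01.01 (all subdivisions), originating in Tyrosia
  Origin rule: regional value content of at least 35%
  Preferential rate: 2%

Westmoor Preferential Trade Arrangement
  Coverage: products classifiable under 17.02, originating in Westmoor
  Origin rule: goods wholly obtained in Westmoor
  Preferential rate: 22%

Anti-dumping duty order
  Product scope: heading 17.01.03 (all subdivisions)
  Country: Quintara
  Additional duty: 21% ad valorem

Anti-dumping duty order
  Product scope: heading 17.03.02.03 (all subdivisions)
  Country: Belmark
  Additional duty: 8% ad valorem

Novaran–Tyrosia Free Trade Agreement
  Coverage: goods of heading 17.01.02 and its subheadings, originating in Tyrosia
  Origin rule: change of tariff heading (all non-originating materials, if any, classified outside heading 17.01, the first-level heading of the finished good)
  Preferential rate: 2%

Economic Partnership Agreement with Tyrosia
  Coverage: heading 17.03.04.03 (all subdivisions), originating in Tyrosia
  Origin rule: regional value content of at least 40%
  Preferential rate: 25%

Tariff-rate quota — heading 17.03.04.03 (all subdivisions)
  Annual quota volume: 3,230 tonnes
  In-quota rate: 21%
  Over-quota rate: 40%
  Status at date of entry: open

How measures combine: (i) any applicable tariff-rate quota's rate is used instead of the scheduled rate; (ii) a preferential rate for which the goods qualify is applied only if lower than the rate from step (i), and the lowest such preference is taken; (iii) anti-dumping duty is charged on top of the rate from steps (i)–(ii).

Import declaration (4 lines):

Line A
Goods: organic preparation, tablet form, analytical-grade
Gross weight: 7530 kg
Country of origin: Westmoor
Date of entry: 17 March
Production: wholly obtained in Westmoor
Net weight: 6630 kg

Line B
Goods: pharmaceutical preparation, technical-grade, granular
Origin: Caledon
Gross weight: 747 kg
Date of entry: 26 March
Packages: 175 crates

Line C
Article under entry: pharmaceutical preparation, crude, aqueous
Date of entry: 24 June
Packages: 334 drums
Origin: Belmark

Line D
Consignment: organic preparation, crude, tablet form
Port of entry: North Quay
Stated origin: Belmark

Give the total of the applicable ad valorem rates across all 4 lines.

Line A: organic → 17.02; tablet form → 17.02.01; analytical-grade → 17.02.01.01. Scheduled 12%. Westmoor agreement on 17.02: wholly obtained → 22% available; preference 22% not lower than 12% → no reduction. → 12%.
Line B: pharmaceutical → 17.03; granular → 17.03.02; technical-grade → 17.03.02.02. Scheduled 32%. No special measure applies. → 32%.
Line C: pharmaceutical → 17.03; aqueous → 17.03.03; crude → 17.03.03.02. Scheduled 21%. No special measure applies. → 21%.
Line D: organic → 17.02; tablet form → 17.02.01; crude → 17.02.01.02. Scheduled 15%. No special measure applies. → 15%.
Sum: 12% + 32% + 21% + 15% = 80%.

80%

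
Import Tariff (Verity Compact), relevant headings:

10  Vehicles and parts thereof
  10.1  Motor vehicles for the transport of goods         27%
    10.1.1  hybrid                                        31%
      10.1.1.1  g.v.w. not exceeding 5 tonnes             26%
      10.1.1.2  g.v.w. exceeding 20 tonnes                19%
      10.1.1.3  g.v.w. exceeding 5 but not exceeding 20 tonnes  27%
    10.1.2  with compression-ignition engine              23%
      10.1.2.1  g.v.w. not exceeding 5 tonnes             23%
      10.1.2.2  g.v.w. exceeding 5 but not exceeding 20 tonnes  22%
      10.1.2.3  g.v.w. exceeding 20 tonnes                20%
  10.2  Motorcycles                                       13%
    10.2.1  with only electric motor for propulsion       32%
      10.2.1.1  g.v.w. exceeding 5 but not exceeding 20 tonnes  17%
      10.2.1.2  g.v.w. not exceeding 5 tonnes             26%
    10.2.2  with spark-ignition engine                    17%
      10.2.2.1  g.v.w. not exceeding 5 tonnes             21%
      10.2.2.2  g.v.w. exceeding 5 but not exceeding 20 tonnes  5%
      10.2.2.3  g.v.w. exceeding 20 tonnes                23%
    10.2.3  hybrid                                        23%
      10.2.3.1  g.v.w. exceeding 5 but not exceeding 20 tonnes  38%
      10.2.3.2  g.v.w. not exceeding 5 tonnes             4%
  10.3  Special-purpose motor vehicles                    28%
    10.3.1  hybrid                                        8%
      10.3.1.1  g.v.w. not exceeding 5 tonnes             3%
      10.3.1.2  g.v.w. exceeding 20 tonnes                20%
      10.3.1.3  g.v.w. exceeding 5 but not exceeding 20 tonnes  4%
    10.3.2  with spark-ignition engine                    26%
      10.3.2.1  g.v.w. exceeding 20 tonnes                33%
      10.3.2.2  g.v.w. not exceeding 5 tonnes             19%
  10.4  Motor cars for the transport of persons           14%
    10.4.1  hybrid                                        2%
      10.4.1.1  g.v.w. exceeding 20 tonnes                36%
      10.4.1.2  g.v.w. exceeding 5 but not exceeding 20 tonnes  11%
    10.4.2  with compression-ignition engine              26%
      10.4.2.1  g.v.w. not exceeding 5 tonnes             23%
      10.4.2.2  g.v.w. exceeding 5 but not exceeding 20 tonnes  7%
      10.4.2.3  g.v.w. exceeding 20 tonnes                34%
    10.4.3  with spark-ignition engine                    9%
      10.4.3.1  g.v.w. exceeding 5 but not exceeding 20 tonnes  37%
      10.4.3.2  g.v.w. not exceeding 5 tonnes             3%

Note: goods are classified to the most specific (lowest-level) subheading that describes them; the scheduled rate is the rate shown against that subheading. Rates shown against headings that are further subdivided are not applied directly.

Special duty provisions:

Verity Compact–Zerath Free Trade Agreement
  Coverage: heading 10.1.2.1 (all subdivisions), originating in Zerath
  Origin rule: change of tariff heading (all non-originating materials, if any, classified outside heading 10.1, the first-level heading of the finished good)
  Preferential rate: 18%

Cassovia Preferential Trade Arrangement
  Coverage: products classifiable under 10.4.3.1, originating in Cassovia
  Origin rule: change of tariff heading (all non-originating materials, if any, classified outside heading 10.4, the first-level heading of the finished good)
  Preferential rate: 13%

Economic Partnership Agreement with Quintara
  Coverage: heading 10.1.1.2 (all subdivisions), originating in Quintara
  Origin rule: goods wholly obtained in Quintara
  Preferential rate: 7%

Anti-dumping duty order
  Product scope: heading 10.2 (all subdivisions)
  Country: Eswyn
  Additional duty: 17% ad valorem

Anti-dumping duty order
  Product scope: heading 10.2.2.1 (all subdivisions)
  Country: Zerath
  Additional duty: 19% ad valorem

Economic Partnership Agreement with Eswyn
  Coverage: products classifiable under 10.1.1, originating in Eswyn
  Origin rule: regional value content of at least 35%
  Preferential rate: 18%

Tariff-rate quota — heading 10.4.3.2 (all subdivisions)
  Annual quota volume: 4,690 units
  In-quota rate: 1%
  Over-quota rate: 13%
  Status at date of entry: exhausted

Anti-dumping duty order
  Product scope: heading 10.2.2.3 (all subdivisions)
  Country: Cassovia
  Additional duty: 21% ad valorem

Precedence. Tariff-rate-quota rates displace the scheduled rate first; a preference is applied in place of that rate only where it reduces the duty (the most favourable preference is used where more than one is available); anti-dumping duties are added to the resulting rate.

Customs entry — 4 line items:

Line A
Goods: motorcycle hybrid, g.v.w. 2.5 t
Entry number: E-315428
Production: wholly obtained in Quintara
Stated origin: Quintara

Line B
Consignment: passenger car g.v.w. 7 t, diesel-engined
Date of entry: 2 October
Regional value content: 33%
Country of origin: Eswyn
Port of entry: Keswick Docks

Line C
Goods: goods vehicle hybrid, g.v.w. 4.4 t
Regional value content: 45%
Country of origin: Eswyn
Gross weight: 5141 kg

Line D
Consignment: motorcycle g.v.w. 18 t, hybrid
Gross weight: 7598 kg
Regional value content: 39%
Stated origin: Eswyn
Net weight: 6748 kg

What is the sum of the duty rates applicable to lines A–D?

84%

Line A: motorcycle → 10.2; hybrid → 10.2.3; g.v.w. 2.5 t → 10.2.3.2. Scheduled 4%. Quintara agreement on 10.1.1.2: 10.2.3.2 not covered. → 4%.
Line B: passenger car → 10.4; diesel-engined → 10.4.2; g.v.w. 7 t → 10.4.2.2. Scheduled 7%. Eswyn agreement on 10.1.1: 10.4.2.2 not covered. → 7%.
Line C: goods vehicle → 10.1; hybrid → 10.1.1; g.v.w. 4.4 t → 10.1.1.1. Scheduled 26%. Eswyn agreement on 10.1.1: RVC ≥ 35% → 18% available; preferential 18%. → 18%.
Line D: motorcycle → 10.2; hybrid → 10.2.3; g.v.w. 18 t → 10.2.3.1. Scheduled 38%. Eswyn agreement on 10.1.1: 10.2.3.1 not covered; anti-dumping (Eswyn, 10.2): +17%; total 38% + 17% = 55%. → 55%.
Sum: 4% + 7% + 18% + 55% = 84%.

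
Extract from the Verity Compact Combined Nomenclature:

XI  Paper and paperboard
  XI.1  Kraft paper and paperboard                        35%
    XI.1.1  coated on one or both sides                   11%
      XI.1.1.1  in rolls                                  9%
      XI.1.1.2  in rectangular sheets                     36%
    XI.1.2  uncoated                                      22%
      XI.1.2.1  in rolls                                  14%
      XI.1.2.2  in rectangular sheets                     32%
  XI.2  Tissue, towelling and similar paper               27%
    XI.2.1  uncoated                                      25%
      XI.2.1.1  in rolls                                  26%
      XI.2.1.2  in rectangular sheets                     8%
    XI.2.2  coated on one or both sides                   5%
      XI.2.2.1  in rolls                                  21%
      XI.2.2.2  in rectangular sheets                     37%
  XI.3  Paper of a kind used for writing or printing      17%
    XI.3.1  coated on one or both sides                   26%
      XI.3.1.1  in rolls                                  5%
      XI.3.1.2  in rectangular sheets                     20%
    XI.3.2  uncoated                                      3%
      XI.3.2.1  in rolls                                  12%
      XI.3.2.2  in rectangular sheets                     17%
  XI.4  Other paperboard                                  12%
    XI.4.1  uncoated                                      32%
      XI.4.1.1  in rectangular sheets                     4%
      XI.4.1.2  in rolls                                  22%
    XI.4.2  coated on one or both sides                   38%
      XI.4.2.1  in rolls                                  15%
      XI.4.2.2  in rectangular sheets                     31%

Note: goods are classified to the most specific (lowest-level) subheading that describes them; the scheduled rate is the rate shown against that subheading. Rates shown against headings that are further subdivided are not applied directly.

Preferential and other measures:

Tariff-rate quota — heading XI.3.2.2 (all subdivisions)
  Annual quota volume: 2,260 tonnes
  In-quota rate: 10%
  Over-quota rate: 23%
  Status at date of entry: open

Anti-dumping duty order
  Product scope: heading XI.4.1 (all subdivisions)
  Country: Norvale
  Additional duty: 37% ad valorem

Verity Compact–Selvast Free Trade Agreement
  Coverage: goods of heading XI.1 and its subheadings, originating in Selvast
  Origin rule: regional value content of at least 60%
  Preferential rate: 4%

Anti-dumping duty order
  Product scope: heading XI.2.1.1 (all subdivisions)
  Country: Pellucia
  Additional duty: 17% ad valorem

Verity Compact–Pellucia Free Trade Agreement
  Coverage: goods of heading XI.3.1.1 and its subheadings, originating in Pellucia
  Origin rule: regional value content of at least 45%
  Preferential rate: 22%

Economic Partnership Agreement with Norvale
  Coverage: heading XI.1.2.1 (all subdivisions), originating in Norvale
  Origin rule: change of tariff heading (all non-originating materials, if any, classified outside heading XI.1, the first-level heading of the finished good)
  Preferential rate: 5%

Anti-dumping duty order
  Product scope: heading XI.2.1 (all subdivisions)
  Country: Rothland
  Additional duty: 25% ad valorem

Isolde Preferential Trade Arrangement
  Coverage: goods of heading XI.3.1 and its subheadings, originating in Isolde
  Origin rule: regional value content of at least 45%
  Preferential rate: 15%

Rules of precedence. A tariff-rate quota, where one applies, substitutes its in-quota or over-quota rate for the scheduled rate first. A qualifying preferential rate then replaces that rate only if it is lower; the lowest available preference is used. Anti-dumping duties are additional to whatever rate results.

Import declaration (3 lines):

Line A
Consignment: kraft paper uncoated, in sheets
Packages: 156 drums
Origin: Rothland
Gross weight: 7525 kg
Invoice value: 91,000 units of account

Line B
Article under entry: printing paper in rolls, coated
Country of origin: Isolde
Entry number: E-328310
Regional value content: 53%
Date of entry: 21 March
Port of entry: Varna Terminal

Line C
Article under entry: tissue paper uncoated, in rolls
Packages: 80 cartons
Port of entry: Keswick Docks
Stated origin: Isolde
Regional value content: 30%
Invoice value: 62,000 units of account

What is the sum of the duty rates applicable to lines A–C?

Line A: kraft paper → XI.1; uncoated → XI.1.2; in sheets → XI.1.2.2. Scheduled 32%. No special measure applies. → 32%.
Line B: printing paper → XI.3; coated → XI.3.1; in rolls → XI.3.1.1. Scheduled 5%. Isolde agreement on XI.3.1: RVC ≥ 45% → 15% available; preference 15% not lower than 5% → no reduction. → 5%.
Line C: tissue paper → XI.2; uncoated → XI.2.1; in rolls → XI.2.1.1. Scheduled 26%. Isolde agreement on XI.3.1: XI.2.1.1 not covered. → 26%.
Sum: 32% + 5% + 26% = 63%.

63%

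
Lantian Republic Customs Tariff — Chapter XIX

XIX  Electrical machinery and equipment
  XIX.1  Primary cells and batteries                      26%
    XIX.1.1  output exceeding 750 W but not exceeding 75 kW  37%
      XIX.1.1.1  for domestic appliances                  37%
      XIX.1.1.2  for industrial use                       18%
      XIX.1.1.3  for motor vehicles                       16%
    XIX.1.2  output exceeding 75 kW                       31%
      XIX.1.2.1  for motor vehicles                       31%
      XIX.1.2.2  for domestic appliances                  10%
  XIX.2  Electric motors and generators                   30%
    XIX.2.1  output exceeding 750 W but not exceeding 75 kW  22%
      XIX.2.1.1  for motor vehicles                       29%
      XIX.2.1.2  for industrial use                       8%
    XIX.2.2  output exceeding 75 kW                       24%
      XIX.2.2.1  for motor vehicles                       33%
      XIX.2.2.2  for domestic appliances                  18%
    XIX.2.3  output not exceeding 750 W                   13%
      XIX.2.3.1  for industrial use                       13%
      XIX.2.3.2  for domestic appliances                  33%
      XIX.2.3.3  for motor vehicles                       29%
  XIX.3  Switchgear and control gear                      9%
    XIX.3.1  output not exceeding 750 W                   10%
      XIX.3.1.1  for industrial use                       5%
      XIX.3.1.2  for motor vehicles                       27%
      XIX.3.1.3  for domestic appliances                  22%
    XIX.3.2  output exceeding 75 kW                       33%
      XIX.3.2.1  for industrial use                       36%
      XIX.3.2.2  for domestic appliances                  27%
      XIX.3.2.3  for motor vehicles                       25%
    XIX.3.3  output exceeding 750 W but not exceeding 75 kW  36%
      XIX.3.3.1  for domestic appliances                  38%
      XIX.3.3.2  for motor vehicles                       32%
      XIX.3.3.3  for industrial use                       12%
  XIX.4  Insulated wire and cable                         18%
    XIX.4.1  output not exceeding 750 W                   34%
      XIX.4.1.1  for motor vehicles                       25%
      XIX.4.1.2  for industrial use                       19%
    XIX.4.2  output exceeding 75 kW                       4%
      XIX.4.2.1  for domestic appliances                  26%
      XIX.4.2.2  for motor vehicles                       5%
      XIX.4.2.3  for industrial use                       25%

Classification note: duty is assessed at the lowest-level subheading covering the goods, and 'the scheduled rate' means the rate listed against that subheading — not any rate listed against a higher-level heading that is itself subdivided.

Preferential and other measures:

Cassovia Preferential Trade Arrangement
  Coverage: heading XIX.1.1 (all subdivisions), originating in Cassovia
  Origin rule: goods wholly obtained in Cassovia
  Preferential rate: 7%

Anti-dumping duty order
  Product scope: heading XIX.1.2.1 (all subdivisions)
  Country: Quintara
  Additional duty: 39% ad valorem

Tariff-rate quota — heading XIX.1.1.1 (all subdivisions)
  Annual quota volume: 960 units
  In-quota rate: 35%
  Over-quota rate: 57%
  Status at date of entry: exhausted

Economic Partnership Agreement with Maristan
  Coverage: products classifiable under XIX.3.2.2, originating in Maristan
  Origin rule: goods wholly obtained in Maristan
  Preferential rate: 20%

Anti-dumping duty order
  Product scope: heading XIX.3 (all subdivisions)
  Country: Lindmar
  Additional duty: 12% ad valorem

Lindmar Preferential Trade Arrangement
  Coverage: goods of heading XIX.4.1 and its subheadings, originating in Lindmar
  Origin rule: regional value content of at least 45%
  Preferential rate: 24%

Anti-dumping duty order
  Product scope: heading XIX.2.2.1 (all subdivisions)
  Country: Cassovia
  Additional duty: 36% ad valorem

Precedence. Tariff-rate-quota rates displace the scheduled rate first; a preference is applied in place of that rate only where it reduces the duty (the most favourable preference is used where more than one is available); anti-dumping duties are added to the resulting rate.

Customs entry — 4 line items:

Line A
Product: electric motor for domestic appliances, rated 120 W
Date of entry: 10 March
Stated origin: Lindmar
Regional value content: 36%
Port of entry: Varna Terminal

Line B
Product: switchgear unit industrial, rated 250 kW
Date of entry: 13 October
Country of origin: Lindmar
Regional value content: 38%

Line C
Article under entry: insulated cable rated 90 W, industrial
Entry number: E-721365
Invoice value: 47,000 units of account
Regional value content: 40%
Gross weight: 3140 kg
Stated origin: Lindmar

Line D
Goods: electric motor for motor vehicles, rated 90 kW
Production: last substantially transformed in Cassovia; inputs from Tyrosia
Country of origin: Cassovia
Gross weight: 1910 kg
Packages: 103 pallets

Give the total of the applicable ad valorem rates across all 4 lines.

169%

Line A: electric motor → XIX.2; rated 120 W → XIX.2.3; for domestic appliances → XIX.2.3.2. Scheduled 33%. Lindmar agreement on XIX.4.1: XIX.2.3.2 not covered. → 33%.
Line B: switchgear unit → XIX.3; rated 250 kW → XIX.3.2; industrial → XIX.3.2.1. Scheduled 36%. Lindmar agreement on XIX.4.1: XIX.3.2.1 not covered; anti-dumping (Lindmar, XIX.3): +12%; total 36% + 12% = 48%. → 48%.
Line C: insulated cable → XIX.4; rated 90 W → XIX.4.1; industrial → XIX.4.1.2. Scheduled 19%. Lindmar agreement on XIX.4.1: RVC < 45%. → 19%.
Line D: electric motor → XIX.2; rated 90 kW → XIX.2.2; for motor vehicles → XIX.2.2.1. Scheduled 33%. Cassovia agreement on XIX.1.1: XIX.2.2.1 not covered; anti-dumping (Cassovia, XIX.2.2.1): +36%; total 33% + 36% = 69%. → 69%.
Sum: 33% + 48% + 19% + 69% = 169%.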